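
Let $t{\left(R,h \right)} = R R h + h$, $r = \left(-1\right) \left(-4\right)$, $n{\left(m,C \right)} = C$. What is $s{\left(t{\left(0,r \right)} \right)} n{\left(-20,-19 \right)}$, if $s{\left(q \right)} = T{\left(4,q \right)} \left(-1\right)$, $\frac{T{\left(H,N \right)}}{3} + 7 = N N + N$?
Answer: $741$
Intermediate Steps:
$T{\left(H,N \right)} = -21 + 3 N + 3 N^{2}$ ($T{\left(H,N \right)} = -21 + 3 \left(N N + N\right) = -21 + 3 \left(N^{2} + N\right) = -21 + 3 \left(N + N^{2}\right) = -21 + \left(3 N + 3 N^{2}\right) = -21 + 3 N + 3 N^{2}$)
$r = 4$
$t{\left(R,h \right)} = h + h R^{2}$ ($t{\left(R,h \right)} = R^{2} h + h = h R^{2} + h = h + h R^{2}$)
$s{\left(q \right)} = 21 - 3 q - 3 q^{2}$ ($s{\left(q \right)} = \left(-21 + 3 q + 3 q^{2}\right) \left(-1\right) = 21 - 3 q - 3 q^{2}$)
$s{\left(t{\left(0,r \right)} \right)} n{\left(-20,-19 \right)} = \left(21 - 3 \cdot 4 \left(1 + 0^{2}\right) - 3 \left(4 \left(1 + 0^{2}\right)\right)^{2}\right) \left(-19\right) = \left(21 - 3 \cdot 4 \left(1 + 0\right) - 3 \left(4 \left(1 + 0\right)\right)^{2}\right) \left(-19\right) = \left(21 - 3 \cdot 4 \cdot 1 - 3 \left(4 \cdot 1\right)^{2}\right) \left(-19\right) = \left(21 - 12 - 3 \cdot 4^{2}\right) \left(-19\right) = \left(21 - 12 - 48\right) \left(-19\right) = \left(-39\right) \left(-19\right) = 741$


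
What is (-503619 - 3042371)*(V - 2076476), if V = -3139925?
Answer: 18497305781990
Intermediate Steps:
(-503619 - 3042371)*(V - 2076476) = (-503619 - 3042371)*(-3139925 - 2076476) = -3545990*(-5216401) = 18497305781990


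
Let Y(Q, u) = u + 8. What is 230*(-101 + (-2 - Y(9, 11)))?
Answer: -28060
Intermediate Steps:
Y(Q, u) = 8 + u
230*(-101 + (-2 - Y(9, 11))) = 230*(-101 + (-2 - (8 + 11))) = 230*(-101 + (-2 - 1*19)) = 230*(-101 + (-2 - 19)) = 230*(-101 - 21) = 230*(-122) = -28060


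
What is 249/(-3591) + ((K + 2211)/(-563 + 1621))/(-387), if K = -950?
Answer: -3943715/54456318 ≈ -0.072420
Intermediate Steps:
249/(-3591) + ((K + 2211)/(-563 + 1621))/(-387) = 249/(-3591) + ((-950 + 2211)/(-563 + 1621))/(-387) = 249*(-1/3591) + (1261/1058)*(-1/387) = -83/1197 + (1261*(1/1058))*(-1/387) = -83/1197 + (1261/1058)*(-1/387) = -83/1197 - 1261/409446 = -3943715/54456318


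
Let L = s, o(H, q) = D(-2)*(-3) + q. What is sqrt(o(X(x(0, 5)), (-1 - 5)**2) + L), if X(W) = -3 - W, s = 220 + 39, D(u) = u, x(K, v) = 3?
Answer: sqrt(301) ≈ 17.349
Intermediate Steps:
s = 259
o(H, q) = 6 + q (o(H, q) = -2*(-3) + q = 6 + q)
L = 259
sqrt(o(X(x(0, 5)), (-1 - 5)**2) + L) = sqrt((6 + (-1 - 5)**2) + 259) = sqrt((6 + (-6)**2) + 259) = sqrt((6 + 36) + 259) = sqrt(42 + 259) = sqrt(301)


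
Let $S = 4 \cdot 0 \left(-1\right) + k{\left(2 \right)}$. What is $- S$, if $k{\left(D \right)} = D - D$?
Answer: $0$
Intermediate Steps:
$k{\left(D \right)} = 0$
$S = 0$ ($S = 4 \cdot 0 \left(-1\right) + 0 = 0 \left(-1\right) + 0 = 0 + 0 = 0$)
$- S = \left(-1\right) 0 = 0$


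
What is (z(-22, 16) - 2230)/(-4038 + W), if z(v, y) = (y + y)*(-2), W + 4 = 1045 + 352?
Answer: 2294/2645 ≈ 0.86730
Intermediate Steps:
W = 1393 (W = -4 + (1045 + 352) = -4 + 1397 = 1393)
z(v, y) = -4*y (z(v, y) = (2*y)*(-2) = -4*y)
(z(-22, 16) - 2230)/(-4038 + W) = (-4*16 - 2230)/(-4038 + 1393) = (-64 - 2230)/(-2645) = -2294*(-1/2645) = 2294/2645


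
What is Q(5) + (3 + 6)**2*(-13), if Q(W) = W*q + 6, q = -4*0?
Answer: -1047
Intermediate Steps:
q = 0
Q(W) = 6 (Q(W) = W*0 + 6 = 0 + 6 = 6)
Q(5) + (3 + 6)**2*(-13) = 6 + (3 + 6)**2*(-13) = 6 + 9**2*(-13) = 6 + 81*(-13) = 6 - 1053 = -1047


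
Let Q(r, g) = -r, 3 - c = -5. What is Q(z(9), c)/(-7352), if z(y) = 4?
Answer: 1/1838 ≈ 0.00054407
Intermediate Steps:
c = 8 (c = 3 - 1*(-5) = 3 + 5 = 8)
Q(z(9), c)/(-7352) = -1*4/(-7352) = -4*(-1/7352) = 1/1838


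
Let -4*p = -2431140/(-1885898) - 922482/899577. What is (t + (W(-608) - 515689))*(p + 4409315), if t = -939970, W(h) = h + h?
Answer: -12356098678691741379375/1923481253 ≈ -6.4238e+12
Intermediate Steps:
W(h) = 2*h
p = -887481486/13464368771 (p = -(-2431140/(-1885898) - 922482/899577)/4 = -(-2431140*(-1/1885898) - 922482*1/899577)/4 = -(1215570/942949 - 102498/99953)/4 = -¼*3549925944/13464368771 = -887481486/13464368771 ≈ -0.065913)
(t + (W(-608) - 515689))*(p + 4409315) = (-939970 + (2*(-608) - 515689))*(-887481486/13464368771 + 4409315) = (-939970 + (-1216 - 515689))*(59368642300020379/13464368771) = (-939970 - 516905)*(59368642300020379/13464368771) = -1456875*59368642300020379/13464368771 = -12356098678691741379375/1923481253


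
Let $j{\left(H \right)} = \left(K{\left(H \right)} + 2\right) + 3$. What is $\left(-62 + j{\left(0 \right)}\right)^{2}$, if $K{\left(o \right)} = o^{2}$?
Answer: $3249$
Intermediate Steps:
$j{\left(H \right)} = 5 + H^{2}$ ($j{\left(H \right)} = \left(H^{2} + 2\right) + 3 = \left(2 + H^{2}\right) + 3 = 5 + H^{2}$)
$\left(-62 + j{\left(0 \right)}\right)^{2} = \left(-62 + \left(5 + 0^{2}\right)\right)^{2} = \left(-62 + \left(5 + 0\right)\right)^{2} = \left(-62 + 5\right)^{2} = \left(-57\right)^{2} = 3249$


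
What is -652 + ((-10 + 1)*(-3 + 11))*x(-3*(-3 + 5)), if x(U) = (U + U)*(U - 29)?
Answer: -30892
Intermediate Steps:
x(U) = 2*U*(-29 + U) (x(U) = (2*U)*(-29 + U) = 2*U*(-29 + U))
-652 + ((-10 + 1)*(-3 + 11))*x(-3*(-3 + 5)) = -652 + ((-10 + 1)*(-3 + 11))*(2*(-3*(-3 + 5))*(-29 - 3*(-3 + 5))) = -652 + (-9*8)*(2*(-3*2)*(-29 - 3*2)) = -652 - 144*(-6)*(-29 - 6) = -652 - 144*(-6)*(-35) = -652 - 72*420 = -652 - 30240 = -30892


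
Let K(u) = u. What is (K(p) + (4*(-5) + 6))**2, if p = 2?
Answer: 144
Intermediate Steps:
(K(p) + (4*(-5) + 6))**2 = (2 + (4*(-5) + 6))**2 = (2 + (-20 + 6))**2 = (2 - 14)**2 = (-12)**2 = 144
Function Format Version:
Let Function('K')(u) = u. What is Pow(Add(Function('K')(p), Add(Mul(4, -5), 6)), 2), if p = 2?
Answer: 144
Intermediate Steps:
Pow(Add(Function('K')(p), Add(Mul(4, -5), 6)), 2) = Pow(Add(2, Add(Mul(4, -5), 6)), 2) = Pow(Add(2, Add(-20, 6)), 2) = Pow(Add(2, -14), 2) = Pow(-12, 2) = 144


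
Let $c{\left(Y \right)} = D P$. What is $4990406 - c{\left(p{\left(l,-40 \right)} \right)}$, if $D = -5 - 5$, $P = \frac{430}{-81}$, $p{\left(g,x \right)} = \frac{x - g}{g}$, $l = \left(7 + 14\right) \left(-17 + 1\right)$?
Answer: $\frac{404218586}{81} \approx 4.9904 \cdot 10^{6}$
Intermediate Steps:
$l = -336$ ($l = 21 \left(-16\right) = -336$)
$p{\left(g,x \right)} = \frac{x - g}{g}$
$P = - \frac{430}{81}$ ($P = 430 \left(- \frac{1}{81}\right) = - \frac{430}{81} \approx -5.3086$)
$D = -10$
$c{\left(Y \right)} = \frac{4300}{81}$ ($c{\left(Y \right)} = \left(-10\right) \left(- \frac{430}{81}\right) = \frac{4300}{81}$)
$4990406 - c{\left(p{\left(l,-40 \right)} \right)} = 4990406 - \frac{4300}{81} = \frac{404218586}{81}$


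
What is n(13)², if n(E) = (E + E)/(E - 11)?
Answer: 169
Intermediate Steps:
n(E) = 2*E/(-11 + E) (n(E) = (2*E)/(-11 + E) = 2*E/(-11 + E))
n(13)² = (2*13/(-11 + 13))² = (2*13/2)² = (2*13*(½))² = 13² = 169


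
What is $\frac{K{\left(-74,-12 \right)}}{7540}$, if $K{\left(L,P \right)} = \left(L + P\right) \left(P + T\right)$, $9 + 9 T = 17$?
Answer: $\frac{430}{3393} \approx 0.12673$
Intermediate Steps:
$T = \frac{8}{9}$ ($T = -1 + \frac{1}{9} \cdot 17 = -1 + \frac{17}{9} = \frac{8}{9} \approx 0.88889$)
$K{\left(L,P \right)} = \left(\frac{8}{9} + P\right) \left(L + P\right)$ ($K{\left(L,P \right)} = \left(L + P\right) \left(P + \frac{8}{9}\right) = \left(L + P\right) \left(\frac{8}{9} + P\right) = \left(\frac{8}{9} + P\right) \left(L + P\right)$)
$\frac{K{\left(-74,-12 \right)}}{7540} = \frac{\left(-12\right)^{2} + \frac{8}{9} \left(-74\right) + \frac{8}{9} \left(-12\right) - -888}{7540} = \left(144 - \frac{592}{9} - \frac{32}{3} + 888\right) \frac{1}{7540} = \frac{8600}{9} \cdot \frac{1}{7540} = \frac{430}{3393}$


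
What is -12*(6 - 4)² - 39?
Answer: -87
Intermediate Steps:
-12*(6 - 4)² - 39 = -12*2² - 39 = -12*4 - 39 = -48 - 39 = -87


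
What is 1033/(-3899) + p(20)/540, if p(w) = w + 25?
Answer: -8497/46788 ≈ -0.18161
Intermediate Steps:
p(w) = 25 + w
1033/(-3899) + p(20)/540 = 1033/(-3899) + (25 + 20)/540 = 1033*(-1/3899) + 45*(1/540) = -1033/3899 + 1/12 = -8497/46788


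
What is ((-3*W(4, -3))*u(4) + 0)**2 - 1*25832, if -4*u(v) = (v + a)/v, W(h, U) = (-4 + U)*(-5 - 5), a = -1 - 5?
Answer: -402287/16 ≈ -25143.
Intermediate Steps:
a = -6
W(h, U) = 40 - 10*U (W(h, U) = (-4 + U)*(-10) = 40 - 10*U)
u(v) = -(-6 + v)/(4*v) (u(v) = -(v - 6)/(4*v) = -(-6 + v)/(4*v))
((-3*W(4, -3))*u(4) + 0)**2 - 1*25832 = ((-3*(40 - 10*(-3)))*((1/4)*(6 - 1*4)/4) + 0)**2 - 1*25832 = ((-3*(40 + 30))*((1/4)*(1/4)*(6 - 4)) + 0)**2 - 25832 = ((-3*70)*((1/4)*(1/4)*2) + 0)**2 - 25832 = (-210*1/8 + 0)**2 - 25832 = (-105/4 + 0)**2 - 25832 = (-105/4)**2 - 25832 = 11025/16 - 25832 = -402287/16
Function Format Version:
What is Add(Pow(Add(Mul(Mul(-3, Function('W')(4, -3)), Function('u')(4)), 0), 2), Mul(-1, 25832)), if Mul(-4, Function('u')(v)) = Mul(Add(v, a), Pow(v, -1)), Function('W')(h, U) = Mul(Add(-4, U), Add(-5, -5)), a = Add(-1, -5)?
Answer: Rational(-402287, 16) ≈ -25143.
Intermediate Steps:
a = -6
Function('W')(h, U) = Add(40, Mul(-10, U)) (Function('W')(h, U) = Mul(Add(-4, U), -10) = Add(40, Mul(-10, U)))
Function('u')(v) = Mul(Rational(-1, 4), Pow(v, -1), Add(-6, v)) (Function('u')(v) = Mul(Rational(-1, 4), Mul(Add(v, -6), Pow(v, -1))) = Mul(Rational(-1, 4), Mul(Add(-6, v), Pow(v, -1))) = Mul(Rational(-1, 4), Mul(Pow(v, -1), Add(-6, v))) = Mul(Rational(-1, 4), Pow(v, -1), Add(-6, v)))
Add(Pow(Add(Mul(Mul(-3, Function('W')(4, -3)), Function('u')(4)), 0), 2), Mul(-1, 25832)) = Add(Pow(Add(Mul(Mul(-3, Add(40, Mul(-10, -3))), Mul(Rational(1, 4), Pow(4, -1), Add(6, Mul(-1, 4)))), 0), 2), Mul(-1, 25832)) = Add(Pow(Add(Mul(Mul(-3, Add(40, 30)), Mul(Rational(1, 4), Rational(1, 4), Add(6, -4))), 0), 2), -25832) = Add(Pow(Add(Mul(Mul(-3, 70), Mul(Rational(1, 4), Rational(1, 4), 2)), 0), 2), -25832) = Add(Pow(Add(Mul(-210, Rational(1, 8)), 0), 2), -25832) = Add(Pow(Add(Rational(-105, 4), 0), 2), -25832) = Add(Pow(Rational(-105, 4), 2), -25832) = Add(Rational(11025, 16), -25832) = Rational(-402287, 16)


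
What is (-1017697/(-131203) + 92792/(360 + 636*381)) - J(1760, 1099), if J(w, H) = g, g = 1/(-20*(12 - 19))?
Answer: 1294588993339/159199096140 ≈ 8.1319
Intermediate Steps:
g = 1/140 (g = 1/(-20*(-7)) = 1/140 ≈ 0.0071429)
J(w, H) = 1/140
(-1017697/(-131203) + 92792/(360 + 636*381)) - J(1760, 1099) = (-1017697/(-131203) + 92792/(360 + 636*381)) - 1*1/140 = (-1017697*(-1/131203) + 92792/(360 + 242316)) - 1/140 = (1017697/131203 + 92792/242676) - 1/140 = (1017697/131203 + 92792*(1/242676)) - 1/140 = (1017697/131203 + 3314/8667) - 1/140 = 9255186641/1137136401 - 1/140 = 1294588993339/159199096140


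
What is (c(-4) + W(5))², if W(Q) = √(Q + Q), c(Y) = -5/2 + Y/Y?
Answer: 49/4 - 3*√10 ≈ 2.7632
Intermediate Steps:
c(Y) = -3/2 (c(Y) = -5*½ + 1 = -5/2 + 1 = -3/2)
W(Q) = √2*√Q (W(Q) = √(2*Q) = √2*√Q)
(c(-4) + W(5))² = (-3/2 + √2*√5)² = (-3/2 + √10)²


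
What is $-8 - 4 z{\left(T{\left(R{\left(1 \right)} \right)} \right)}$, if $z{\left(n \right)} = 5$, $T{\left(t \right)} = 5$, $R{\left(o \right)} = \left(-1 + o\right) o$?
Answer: $-28$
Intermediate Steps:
$R{\left(o \right)} = o \left(-1 + o\right)$
$-8 - 4 z{\left(T{\left(R{\left(1 \right)} \right)} \right)} = -8 - 20 = -28$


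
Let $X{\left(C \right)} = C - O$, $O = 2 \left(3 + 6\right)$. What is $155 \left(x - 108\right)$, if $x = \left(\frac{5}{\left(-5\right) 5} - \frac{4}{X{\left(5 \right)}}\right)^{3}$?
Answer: $- \frac{919433867}{54925} \approx -16740.0$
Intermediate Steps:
$O = 18$ ($O = 2 \cdot 9 = 18$)
$X{\left(C \right)} = -18 + C$ ($X{\left(C \right)} = C - 18 = -18 + C$)
$x = \frac{343}{274625}$ ($x = \left(\frac{5}{\left(-5\right) 5} - \frac{4}{-18 + 5}\right)^{3} = \left(\frac{5}{-25} - \frac{4}{-13}\right)^{3} = \left(5 \left(- \frac{1}{25}\right) - - \frac{4}{13}\right)^{3} = \left(- \frac{1}{5} + \frac{4}{13}\right)^{3} = \left(\frac{7}{65}\right)^{3} = \frac{343}{274625} \approx 0.001249$)
$155 \left(x - 108\right) = 155 \left(\frac{343}{274625} - 108\right) = 155 \left(- \frac{29659157}{274625}\right) = - \frac{919433867}{54925}$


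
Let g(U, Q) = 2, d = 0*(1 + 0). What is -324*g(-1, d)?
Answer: -648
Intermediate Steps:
d = 0 (d = 0*1 = 0)
-324*g(-1, d) = -324*2 = -648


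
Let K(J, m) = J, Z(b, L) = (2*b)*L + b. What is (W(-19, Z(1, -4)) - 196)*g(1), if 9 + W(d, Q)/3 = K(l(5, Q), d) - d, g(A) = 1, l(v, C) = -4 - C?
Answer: -157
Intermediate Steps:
Z(b, L) = b + 2*L*b (Z(b, L) = 2*L*b + b = b + 2*L*b)
W(d, Q) = -39 - 3*Q - 3*d (W(d, Q) = -27 + 3*((-4 - Q) - d) = -27 + 3*(-4 - Q - d) = -27 + (-12 - 3*Q - 3*d) = -39 - 3*Q - 3*d)
(W(-19, Z(1, -4)) - 196)*g(1) = ((-39 - 3*(1 + 2*(-4)) - 3*(-19)) - 196)*1 = ((-39 - 3*(1 - 8) + 57) - 196)*1 = ((-39 - 3*(-7) + 57) - 196)*1 = ((-39 + 21 + 57) - 196)*1 = (39 - 196)*1 = -157*1 = -157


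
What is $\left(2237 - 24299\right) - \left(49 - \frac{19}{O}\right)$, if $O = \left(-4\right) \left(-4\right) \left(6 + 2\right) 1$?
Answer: $- \frac{2830189}{128} \approx -22111.0$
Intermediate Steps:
$O = 128$ ($O = 16 \cdot 8 \cdot 1 = 16 \cdot 8 = 128$)
$\left(2237 - 24299\right) - \left(49 - \frac{19}{O}\right) = \left(2237 - 24299\right) - \left(49 - \frac{19}{128}\right) = -22062 + \left(19 \cdot \frac{1}{128} - 49\right) = -22062 + \left(\frac{19}{128} - 49\right) = -22062 - \frac{6253}{128} = - \frac{2830189}{128}$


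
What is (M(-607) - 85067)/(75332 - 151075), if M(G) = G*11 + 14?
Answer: 91730/75743 ≈ 1.2111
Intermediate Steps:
M(G) = 14 + 11*G (M(G) = 11*G + 14 = 14 + 11*G)
(M(-607) - 85067)/(75332 - 151075) = ((14 + 11*(-607)) - 85067)/(75332 - 151075) = ((14 - 6677) - 85067)/(-75743) = (-6663 - 85067)*(-1/75743) = -91730*(-1/75743) = 91730/75743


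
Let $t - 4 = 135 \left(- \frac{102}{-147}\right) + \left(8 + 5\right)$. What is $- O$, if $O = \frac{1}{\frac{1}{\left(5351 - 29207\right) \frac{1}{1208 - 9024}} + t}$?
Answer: $- \frac{20874}{2317037} \approx -0.0090089$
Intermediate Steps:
$t = \frac{5423}{49}$ ($t = 4 + \left(135 \left(- \frac{102}{-147}\right) + \left(8 + 5\right)\right) = 4 + \left(135 \left(\left(-102\right) \left(- \frac{1}{147}\right)\right) + 13\right) = 4 + \left(135 \cdot \frac{34}{49} + 13\right) = 4 + \left(\frac{4590}{49} + 13\right) = 4 + \frac{5227}{49} = \frac{5423}{49} \approx 110.67$)
$O = \frac{20874}{2317037}$ ($O = \frac{1}{\frac{1}{\left(5351 - 29207\right) \frac{1}{1208 - 9024}} + \frac{5423}{49}} = \frac{1}{\frac{1}{\left(-23856\right) \frac{1}{-7816}} + \frac{5423}{49}} = \frac{1}{\frac{1}{\left(-23856\right) \left(- \frac{1}{7816}\right)} + \frac{5423}{49}} = \frac{1}{\frac{1}{\frac{2982}{977}} + \frac{5423}{49}} = \frac{1}{\frac{977}{2982} + \frac{5423}{49}} = \frac{1}{\frac{2317037}{20874}} = \frac{20874}{2317037} \approx 0.0090089$)
$- O = \left(-1\right) \frac{20874}{2317037} = - \frac{20874}{2317037}$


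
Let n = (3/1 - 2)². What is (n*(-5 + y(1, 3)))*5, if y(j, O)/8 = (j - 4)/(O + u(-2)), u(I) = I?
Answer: -145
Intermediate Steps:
y(j, O) = 8*(-4 + j)/(-2 + O) (y(j, O) = 8*((j - 4)/(O - 2)) = 8*((-4 + j)/(-2 + O)) = 8*(-4 + j)/(-2 + O))
n = 1 (n = (3*1 - 2)² = (3 - 2)² = 1² = 1)
(n*(-5 + y(1, 3)))*5 = (1*(-5 + 8*(-4 + 1)/(-2 + 3)))*5 = (1*(-5 + 8*(-3)/1))*5 = (1*(-5 + 8*1*(-3)))*5 = (1*(-5 - 24))*5 = (1*(-29))*5 = -29*5 = -145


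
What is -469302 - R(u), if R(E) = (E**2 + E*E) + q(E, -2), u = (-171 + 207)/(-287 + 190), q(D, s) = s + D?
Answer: -4415642800/9409 ≈ -4.6930e+5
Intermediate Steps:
q(D, s) = D + s
u = -36/97 (u = 36/(-97) = 36*(-1/97) = -36/97 ≈ -0.37113)
R(E) = -2 + E + 2*E**2 (R(E) = (E**2 + E*E) + (E - 2) = (E**2 + E**2) + (-2 + E) = 2*E**2 + (-2 + E) = -2 + E + 2*E**2)
-469302 - R(u) = -469302 - (-2 - 36/97 + 2*(-36/97)**2) = -469302 - (-2 - 36/97 + 2*(1296/9409)) = -469302 - (-2 - 36/97 + 2592/9409) = -469302 - 1*(-19718/9409) = -469302 + 19718/9409 = -4415642800/9409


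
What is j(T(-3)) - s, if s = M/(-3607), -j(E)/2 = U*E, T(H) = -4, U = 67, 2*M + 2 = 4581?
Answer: 3871283/7214 ≈ 536.63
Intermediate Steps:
M = 4579/2 (M = -1 + (½)*4581 = -1 + 4581/2 = 4579/2 ≈ 2289.5)
j(E) = -134*E
s = -4579/7214 (s = (4579/2)/(-3607) = (4579/2)*(-1/3607) = -4579/7214 ≈ -0.63474)
j(T(-3)) - s = -134*(-4) - 1*(-4579/7214) = 536 + 4579/7214 = 3871283/7214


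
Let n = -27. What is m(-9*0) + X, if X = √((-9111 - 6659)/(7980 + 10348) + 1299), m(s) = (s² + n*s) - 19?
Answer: -19 + √27254081941/4582 ≈ 17.030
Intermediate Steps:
m(s) = -19 + s² - 27*s (m(s) = (s² - 27*s) - 19 = -19 + s² - 27*s)
X = √27254081941/4582 (X = √(-15770/18328 + 1299) = √(-15770*1/18328 + 1299) = √(-7885/9164 + 1299) = √(11896151/9164) = √27254081941/4582 ≈ 36.030)
m(-9*0) + X = (-19 + (-9*0)² - (-243)*0) + √27254081941/4582 = (-19 + 0² - 27*0) + √27254081941/4582 = (-19 + 0 + 0) + √27254081941/4582 = -19 + √27254081941/4582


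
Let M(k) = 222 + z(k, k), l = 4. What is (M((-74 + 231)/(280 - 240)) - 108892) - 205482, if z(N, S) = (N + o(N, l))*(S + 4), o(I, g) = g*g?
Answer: -502390551/1600 ≈ -3.1399e+5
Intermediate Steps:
o(I, g) = g²
z(N, S) = (4 + S)*(16 + N) (z(N, S) = (N + 4²)*(S + 4) = (N + 16)*(4 + S) = (16 + N)*(4 + S) = (4 + S)*(16 + N))
M(k) = 286 + k² + 20*k (M(k) = 222 + (64 + 4*k + 16*k + k*k) = 222 + (64 + 4*k + 16*k + k²) = 222 + (64 + k² + 20*k) = 286 + k² + 20*k)
(M((-74 + 231)/(280 - 240)) - 108892) - 205482 = ((286 + ((-74 + 231)/(280 - 240))² + 20*((-74 + 231)/(280 - 240))) - 108892) - 205482 = ((286 + (157/40)² + 20*(157/40)) - 108892) - 205482 = ((286 + 24649/1600 + 157/2) - 108892) - 205482 = (607849/1600 - 108892) - 205482 = -173619351/1600 - 205482 = -502390551/1600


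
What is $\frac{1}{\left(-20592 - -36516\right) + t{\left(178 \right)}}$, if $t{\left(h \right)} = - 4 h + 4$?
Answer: $\frac{1}{15216} \approx 6.572 \cdot 10^{-5}$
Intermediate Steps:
$t{\left(h \right)} = 4 - 4 h$
$\frac{1}{\left(-20592 - -36516\right) + t{\left(178 \right)}} = \frac{1}{\left(-20592 - -36516\right) + \left(4 - 712\right)} = \frac{1}{\left(-20592 + 36516\right) + \left(4 - 712\right)} = \frac{1}{15924 - 708} = \frac{1}{15216}$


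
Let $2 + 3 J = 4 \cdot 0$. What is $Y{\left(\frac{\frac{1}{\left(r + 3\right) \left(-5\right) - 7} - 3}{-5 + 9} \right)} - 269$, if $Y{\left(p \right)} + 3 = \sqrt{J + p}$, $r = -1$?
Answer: $-272 + \frac{i \sqrt{3723}}{51} \approx -272.0 + 1.1964 i$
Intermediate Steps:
$J = - \frac{2}{3}$ ($J = - \frac{2}{3} + \frac{4 \cdot 0}{3} = - \frac{2}{3} + \frac{1}{3} \cdot 0 = - \frac{2}{3} + 0 = - \frac{2}{3} \approx -0.66667$)
$Y{\left(p \right)} = -3 + \sqrt{- \frac{2}{3} + p}$
$Y{\left(\frac{\frac{1}{\left(r + 3\right) \left(-5\right) - 7} - 3}{-5 + 9} \right)} - 269 = \left(-3 + \frac{\sqrt{-6 + 9 \frac{\frac{1}{\left(-1 + 3\right) \left(-5\right) - 7} - 3}{-5 + 9}}}{3}\right) - 269 = \left(-3 + \frac{\sqrt{-6 + 9 \frac{\frac{1}{2 \left(-5\right) - 7} - 3}{4}}}{3}\right) - 269 = \left(-3 + \frac{\sqrt{-6 + 9 \left(\frac{1}{-10 - 7} - 3\right) \frac{1}{4}}}{3}\right) - 269 = \left(-3 + \frac{\sqrt{-6 + 9 \left(\frac{1}{-17} - 3\right) \frac{1}{4}}}{3}\right) - 269 = \left(-3 + \frac{\sqrt{-6 + 9 \left(- \frac{1}{17} - 3\right) \frac{1}{4}}}{3}\right) - 269 = \left(-3 + \frac{\sqrt{-6 + 9 \left(\left(- \frac{52}{17}\right) \frac{1}{4}\right)}}{3}\right) - 269 = \left(-3 + \frac{\sqrt{-6 + 9 \left(- \frac{13}{17}\right)}}{3}\right) - 269 = \left(-3 + \frac{\sqrt{-6 - \frac{117}{17}}}{3}\right) - 269 = \left(-3 + \frac{\sqrt{- \frac{219}{17}}}{3}\right) - 269 = \left(-3 + \frac{\frac{1}{17} i \sqrt{3723}}{3}\right) - 269 = \left(-3 + \frac{i \sqrt{3723}}{51}\right) - 269 = -272 + \frac{i \sqrt{3723}}{51}$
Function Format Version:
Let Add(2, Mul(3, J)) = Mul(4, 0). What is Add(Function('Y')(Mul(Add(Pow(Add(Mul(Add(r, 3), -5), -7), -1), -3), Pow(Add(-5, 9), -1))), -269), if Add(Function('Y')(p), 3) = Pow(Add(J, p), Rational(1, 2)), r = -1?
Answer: Add(-272, Mul(Rational(1, 51), I, Pow(3723, Rational(1, 2)))) ≈ Add(-272.00, Mul(1.1964, I))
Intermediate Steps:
J = Rational(-2, 3) (J = Add(Rational(-2, 3), Mul(Rational(1, 3), Mul(4, 0))) = Add(Rational(-2, 3), Mul(Rational(1, 3), 0)) = Add(Rational(-2, 3), 0) = Rational(-2, 3) ≈ -0.66667)
Function('Y')(p) = Add(-3, Pow(Add(Rational(-2, 3), p), Rational(1, 2)))
Add(Function('Y')(Mul(Add(Pow(Add(Mul(Add(r, 3), -5), -7), -1), -3), Pow(Add(-5, 9), -1))), -269) = Add(Add(-3, Mul(Rational(1, 3), Pow(Add(-6, Mul(9, Mul(Add(Pow(Add(Mul(Add(-1, 3), -5), -7), -1), -3), Pow(Add(-5, 9), -1)))), Rational(1, 2)))), -269) = Add(Add(-3, Mul(Rational(1, 3), Pow(Add(-6, Mul(9, Mul(Add(Pow(Add(Mul(2, -5), -7), -1), -3), Pow(4, -1)))), Rational(1, 2)))), -269) = Add(Add(-3, Mul(Rational(1, 3), Pow(Add(-6, Mul(9, Mul(Add(Pow(Add(-10, -7), -1), -3), Rational(1, 4)))), Rational(1, 2)))), -269) = Add(Add(-3, Mul(Rational(1, 3), Pow(Add(-6, Mul(9, Mul(Add(Pow(-17, -1), -3), Rational(1, 4)))), Rational(1, 2)))), -269) = Add(Add(-3, Mul(Rational(1, 3), Pow(Add(-6, Mul(9, Mul(Add(Rational(-1, 17), -3), Rational(1, 4)))), Rational(1, 2)))), -269) = Add(Add(-3, Mul(Rational(1, 3), Pow(Add(-6, Mul(9, Mul(Rational(-52, 17), Rational(1, 4)))), Rational(1, 2)))), -269) = Add(Add(-3, Mul(Rational(1, 3), Pow(Add(-6, Mul(9, Rational(-13, 17))), Rational(1, 2)))), -269) = Add(Add(-3, Mul(Rational(1, 3), Pow(Add(-6, Rational(-117, 17)), Rational(1, 2)))), -269) = Add(Add(-3, Mul(Rational(1, 3), Pow(Rational(-219, 17), Rational(1, 2)))), -269) = Add(Add(-3, Mul(Rational(1, 3), Mul(Rational(1, 17), I, Pow(3723, Rational(1, 2))))), -269) = Add(Add(-3, Mul(Rational(1, 51), I, Pow(3723, Rational(1, 2)))), -269) = Add(-272, Mul(Rational(1, 51), I, Pow(3723, Rational(1, 2))))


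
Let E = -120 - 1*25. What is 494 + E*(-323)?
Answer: 47329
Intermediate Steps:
E = -145 (E = -120 - 25 = -145)
494 + E*(-323) = 494 - 145*(-323) = 494 + 46835 = 47329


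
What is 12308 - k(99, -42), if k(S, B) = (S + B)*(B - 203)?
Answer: 26273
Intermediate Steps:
k(S, B) = (-203 + B)*(B + S) (k(S, B) = (B + S)*(-203 + B) = (-203 + B)*(B + S))
12308 - k(99, -42) = 12308 - ((-42)² - 203*(-42) - 203*99 - 42*99) = 12308 - (1764 + 8526 - 20097 - 4158) = 12308 - 1*(-13965) = 12308 + 13965 = 26273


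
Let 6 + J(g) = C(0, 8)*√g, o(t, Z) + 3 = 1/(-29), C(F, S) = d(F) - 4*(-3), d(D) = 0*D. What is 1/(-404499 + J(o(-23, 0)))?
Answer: -1303405/527233840933 - 8*I*√638/1581701522799 ≈ -2.4722e-6 - 1.2775e-10*I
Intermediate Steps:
d(D) = 0
C(F, S) = 12 (C(F, S) = 0 - 4*(-3) = 0 + 12 = 12)
o(t, Z) = -88/29 (o(t, Z) = -3 + 1/(-29) = -3 - 1/29 = -88/29)
J(g) = -6 + 12*√g
1/(-404499 + J(o(-23, 0))) = 1/(-404499 + (-6 + 12*√(-88/29))) = 1/(-404499 + (-6 + 12*(2*I*√638/29))) = 1/(-404499 + (-6 + 24*I*√638/29)) = 1/(-404505 + 24*I*√638/29)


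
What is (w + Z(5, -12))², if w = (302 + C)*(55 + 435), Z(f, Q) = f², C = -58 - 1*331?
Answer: 1815186025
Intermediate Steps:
C = -389 (C = -58 - 331 = -389)
w = -42630 (w = (302 - 389)*(55 + 435) = -87*490 = -42630)
(w + Z(5, -12))² = (-42630 + 5²)² = (-42630 + 25)² = (-42605)² = 1815186025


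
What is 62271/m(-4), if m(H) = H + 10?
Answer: 20757/2 ≈ 10379.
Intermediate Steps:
m(H) = 10 + H
62271/m(-4) = 62271/(10 - 4) = 62271/6 = 62271*(⅙) = 20757/2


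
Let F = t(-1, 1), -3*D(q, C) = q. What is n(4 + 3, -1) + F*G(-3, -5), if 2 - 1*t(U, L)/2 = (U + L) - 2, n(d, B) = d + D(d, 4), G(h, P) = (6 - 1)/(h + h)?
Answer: -2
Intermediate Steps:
D(q, C) = -q/3
G(h, P) = 5/(2*h) (G(h, P) = 5/((2*h)) = 5*(1/(2*h)) = 5/(2*h))
n(d, B) = 2*d/3 (n(d, B) = d - d/3 = 2*d/3)
t(U, L) = 8 - 2*L - 2*U (t(U, L) = 4 - 2*((U + L) - 2) = 4 - 2*((L + U) - 2) = 4 - 2*(-2 + L + U) = 4 + (4 - 2*L - 2*U) = 8 - 2*L - 2*U)
F = 8 (F = 8 - 2*1 - 2*(-1) = 8 - 2 + 2 = 8)
n(4 + 3, -1) + F*G(-3, -5) = 2*(4 + 3)/3 + 8*((5/2)/(-3)) = (2/3)*7 + 8*((5/2)*(-1/3)) = 14/3 + 8*(-5/6) = 14/3 - 20/3 = -2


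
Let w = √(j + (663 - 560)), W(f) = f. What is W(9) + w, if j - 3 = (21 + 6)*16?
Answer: 9 + √538 ≈ 32.195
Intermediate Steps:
j = 435 (j = 3 + (21 + 6)*16 = 3 + 27*16 = 3 + 432 = 435)
w = √538 (w = √(435 + (663 - 560)) = √(435 + 103) = √538 ≈ 23.195)
W(9) + w = 9 + √538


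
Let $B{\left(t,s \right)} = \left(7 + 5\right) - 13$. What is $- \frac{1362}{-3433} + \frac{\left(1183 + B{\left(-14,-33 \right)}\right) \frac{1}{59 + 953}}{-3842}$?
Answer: $\frac{2645769921}{6673930516} \approx 0.39643$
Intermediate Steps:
$B{\left(t,s \right)} = -1$ ($B{\left(t,s \right)} = 12 - 13 = -1$)
$- \frac{1362}{-3433} + \frac{\left(1183 + B{\left(-14,-33 \right)}\right) \frac{1}{59 + 953}}{-3842} = - \frac{1362}{-3433} + \frac{\left(1183 - 1\right) \frac{1}{59 + 953}}{-3842} = \left(-1362\right) \left(- \frac{1}{3433}\right) + \frac{1182}{1012} \left(- \frac{1}{3842}\right) = \frac{1362}{3433} + 1182 \cdot \frac{1}{1012} \left(- \frac{1}{3842}\right) = \frac{1362}{3433} + \frac{591}{506} \left(- \frac{1}{3842}\right) = \frac{1362}{3433} - \frac{591}{1944052} = \frac{2645769921}{6673930516}$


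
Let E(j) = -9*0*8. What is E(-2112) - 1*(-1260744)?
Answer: 1260744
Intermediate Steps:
E(j) = 0 (E(j) = 0*8 = 0)
E(-2112) - 1*(-1260744) = 0 - 1*(-1260744) = 0 + 1260744 = 1260744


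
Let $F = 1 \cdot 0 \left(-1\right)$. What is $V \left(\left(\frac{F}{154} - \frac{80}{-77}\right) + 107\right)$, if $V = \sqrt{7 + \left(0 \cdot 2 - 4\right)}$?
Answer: $\frac{8319 \sqrt{3}}{77} \approx 187.13$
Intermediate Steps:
$F = 0$ ($F = 0 \left(-1\right) = 0$)
$V = \sqrt{3}$ ($V = \sqrt{7 + \left(0 - 4\right)} = \sqrt{7 - 4} = \sqrt{3} \approx 1.732$)
$V \left(\left(\frac{F}{154} - \frac{80}{-77}\right) + 107\right) = \sqrt{3} \left(\left(\frac{0}{154} - \frac{80}{-77}\right) + 107\right) = \sqrt{3} \left(\left(0 \cdot \frac{1}{154} - - \frac{80}{77}\right) + 107\right) = \sqrt{3} \left(\left(0 + \frac{80}{77}\right) + 107\right) = \sqrt{3} \left(\frac{80}{77} + 107\right) = \sqrt{3} \cdot \frac{8319}{77} = \frac{8319 \sqrt{3}}{77}$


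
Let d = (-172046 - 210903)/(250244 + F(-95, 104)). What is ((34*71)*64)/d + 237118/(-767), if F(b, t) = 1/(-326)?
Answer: -4848325032848354/47876666929 ≈ -1.0127e+5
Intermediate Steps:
F(b, t) = -1/326
d = -124841374/81579543 (d = (-172046 - 210903)/(250244 - 1/326) = -382949/81579543/326 = -382949*326/81579543 = -124841374/81579543 ≈ -1.5303)
((34*71)*64)/d + 237118/(-767) = ((34*71)*64)/(-124841374/81579543) + 237118/(-767) = (2414*64)*(-81579543/124841374) + 237118*(-1/767) = 154496*(-81579543/124841374) - 237118/767 = -6301856537664/62420687 - 237118/767 = -4848325032848354/47876666929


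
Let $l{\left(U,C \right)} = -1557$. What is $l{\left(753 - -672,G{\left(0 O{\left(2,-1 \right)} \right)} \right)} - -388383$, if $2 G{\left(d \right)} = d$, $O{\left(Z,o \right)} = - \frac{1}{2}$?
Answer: $386826$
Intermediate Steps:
$O{\left(Z,o \right)} = - \frac{1}{2}$ ($O{\left(Z,o \right)} = \left(-1\right) \frac{1}{2} = - \frac{1}{2}$)
$G{\left(d \right)} = \frac{d}{2}$
$l{\left(753 - -672,G{\left(0 O{\left(2,-1 \right)} \right)} \right)} - -388383 = -1557 - -388383 = -1557 + 388383 = 386826$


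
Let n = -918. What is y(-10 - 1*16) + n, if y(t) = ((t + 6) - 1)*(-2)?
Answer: -876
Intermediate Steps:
y(t) = -10 - 2*t (y(t) = ((6 + t) - 1)*(-2) = (5 + t)*(-2) = -10 - 2*t)
y(-10 - 1*16) + n = (-10 - 2*(-10 - 1*16)) - 918 = (-10 - 2*(-10 - 16)) - 918 = (-10 - 2*(-26)) - 918 = (-10 + 52) - 918 = 42 - 918 = -876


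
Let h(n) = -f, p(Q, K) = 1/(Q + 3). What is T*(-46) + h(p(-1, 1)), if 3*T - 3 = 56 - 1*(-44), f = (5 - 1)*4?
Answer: -4786/3 ≈ -1595.3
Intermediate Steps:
f = 16 (f = 4*4 = 16)
p(Q, K) = 1/(3 + Q)
T = 103/3 (T = 1 + (56 - 1*(-44))/3 = 1 + (56 + 44)/3 = 1 + (1/3)*100 = 1 + 100/3 = 103/3 ≈ 34.333)
h(n) = -16 (h(n) = -1*16 = -16)
T*(-46) + h(p(-1, 1)) = (103/3)*(-46) - 16 = -4738/3 - 16 = -4786/3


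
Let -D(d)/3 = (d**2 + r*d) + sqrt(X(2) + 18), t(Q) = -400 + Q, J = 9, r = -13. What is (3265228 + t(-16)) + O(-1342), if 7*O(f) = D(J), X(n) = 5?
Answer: 22853792/7 - 3*sqrt(23)/7 ≈ 3.2648e+6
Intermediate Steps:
D(d) = -3*sqrt(23) - 3*d**2 + 39*d (D(d) = -3*((d**2 - 13*d) + sqrt(5 + 18)) = -3*((d**2 - 13*d) + sqrt(23)) = -3*(sqrt(23) + d**2 - 13*d) = -3*sqrt(23) - 3*d**2 + 39*d)
O(f) = 108/7 - 3*sqrt(23)/7 (O(f) = (-3*sqrt(23) - 3*9**2 + 39*9)/7 = (-3*sqrt(23) - 3*81 + 351)/7 = (-3*sqrt(23) - 243 + 351)/7 = (108 - 3*sqrt(23))/7 = 108/7 - 3*sqrt(23)/7)
(3265228 + t(-16)) + O(-1342) = (3265228 + (-400 - 16)) + (108/7 - 3*sqrt(23)/7) = (3265228 - 416) + (108/7 - 3*sqrt(23)/7) = 3264812 + (108/7 - 3*sqrt(23)/7) = 22853792/7 - 3*sqrt(23)/7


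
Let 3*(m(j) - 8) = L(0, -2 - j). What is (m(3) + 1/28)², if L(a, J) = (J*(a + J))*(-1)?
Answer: 625/7056 ≈ 0.088577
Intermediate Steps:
L(a, J) = -J*(J + a) (L(a, J) = (J*(J + a))*(-1) = -J*(J + a))
m(j) = 8 - (-2 - j)²/3 (m(j) = 8 + (-(-2 - j)*((-2 - j) + 0))/3 = 8 + (-(-2 - j)*(-2 - j))/3 = 8 + (-(-2 - j)²)/3 = 8 - (-2 - j)²/3)
(m(3) + 1/28)² = ((8 - (2 + 3)²/3) + 1/28)² = ((8 - ⅓*5²) + 1/28)² = ((8 - ⅓*25) + 1/28)² = ((8 - 25/3) + 1/28)² = (-⅓ + 1/28)² = (-25/84)² = 625/7056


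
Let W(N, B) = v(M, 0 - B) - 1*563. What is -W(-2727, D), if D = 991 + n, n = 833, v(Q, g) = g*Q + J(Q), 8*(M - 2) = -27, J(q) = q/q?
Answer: -1946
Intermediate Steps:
J(q) = 1
M = -11/8 (M = 2 + (1/8)*(-27) = 2 - 27/8 = -11/8 ≈ -1.3750)
v(Q, g) = 1 + Q*g (v(Q, g) = g*Q + 1 = Q*g + 1 = 1 + Q*g)
D = 1824 (D = 991 + 833 = 1824)
W(N, B) = -562 + 11*B/8 (W(N, B) = (1 - 11*(0 - B)/8) - 1*563 = (1 - (-11)*B/8) - 563 = (1 + 11*B/8) - 563 = -562 + 11*B/8)
-W(-2727, D) = -(-562 + (11/8)*1824) = -(-562 + 2508) = -1*1946 = -1946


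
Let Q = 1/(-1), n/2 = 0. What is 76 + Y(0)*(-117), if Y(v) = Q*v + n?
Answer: 76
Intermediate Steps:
n = 0 (n = 2*0 = 0)
Q = -1
Y(v) = -v (Y(v) = -v + 0 = -v)
76 + Y(0)*(-117) = 76 - 1*0*(-117) = 76 + 0*(-117) = 76 + 0 = 76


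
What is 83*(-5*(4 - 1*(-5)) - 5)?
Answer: -4150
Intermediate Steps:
83*(-5*(4 - 1*(-5)) - 5) = 83*(-5*(4 + 5) - 5) = 83*(-5*9 - 5) = 83*(-45 - 5) = 83*(-50) = -4150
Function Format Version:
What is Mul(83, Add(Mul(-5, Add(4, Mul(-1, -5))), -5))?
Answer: -4150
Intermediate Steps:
Mul(83, Add(Mul(-5, Add(4, Mul(-1, -5))), -5)) = Mul(83, Add(Mul(-5, Add(4, 5)), -5)) = Mul(83, Add(Mul(-5, 9), -5)) = Mul(83, Add(-45, -5)) = Mul(83, -50) = -4150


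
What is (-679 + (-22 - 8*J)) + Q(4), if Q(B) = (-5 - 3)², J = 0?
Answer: -637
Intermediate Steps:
Q(B) = 64 (Q(B) = (-8)² = 64)
(-679 + (-22 - 8*J)) + Q(4) = (-679 + (-22 - 8*0)) + 64 = (-679 + (-22 + 0)) + 64 = (-679 - 22) + 64 = -701 + 64 = -637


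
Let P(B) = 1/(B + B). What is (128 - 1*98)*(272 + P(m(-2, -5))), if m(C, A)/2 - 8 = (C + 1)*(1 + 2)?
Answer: 16323/2 ≈ 8161.5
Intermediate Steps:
m(C, A) = 22 + 6*C (m(C, A) = 16 + 2*((C + 1)*(1 + 2)) = 16 + 2*((1 + C)*3) = 16 + 2*(3 + 3*C) = 16 + (6 + 6*C) = 22 + 6*C)
P(B) = 1/(2*B)
(128 - 1*98)*(272 + P(m(-2, -5))) = (128 - 1*98)*(272 + 1/(2*(22 + 6*(-2)))) = (128 - 98)*(272 + 1/(2*(22 - 12))) = 30*(272 + (1/2)/10) = 30*(272 + (1/2)*(1/10)) = 30*(272 + 1/20) = 30*(5441/20) = 16323/2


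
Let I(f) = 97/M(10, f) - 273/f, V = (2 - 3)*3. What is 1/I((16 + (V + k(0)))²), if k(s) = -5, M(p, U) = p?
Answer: 320/1739 ≈ 0.18401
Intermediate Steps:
V = -3 (V = -1*3 = -3)
I(f) = 97/10 - 273/f
1/I((16 + (V + k(0)))²) = 1/(97/10 - 273/(16 + (-3 - 5))²) = 1/(97/10 - 273/(16 - 8)²) = 1/(97/10 - 273/(8²)) = 1/(97/10 - 273/64) = 1/(1739/320) = 320/1739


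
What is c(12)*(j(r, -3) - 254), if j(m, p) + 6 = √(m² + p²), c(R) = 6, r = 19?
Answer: -1560 + 6*√370 ≈ -1444.6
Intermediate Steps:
j(m, p) = -6 + √(m² + p²)
c(12)*(j(r, -3) - 254) = 6*((-6 + √(19² + (-3)²)) - 254) = 6*((-6 + √(361 + 9)) - 254) = 6*((-6 + √370) - 254) = 6*(-260 + √370) = -1560 + 6*√370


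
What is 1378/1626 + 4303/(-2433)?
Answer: -607334/659343 ≈ -0.92112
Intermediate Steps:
1378/1626 + 4303/(-2433) = 1378*(1/1626) + 4303*(-1/2433) = 689/813 - 4303/2433 = -607334/659343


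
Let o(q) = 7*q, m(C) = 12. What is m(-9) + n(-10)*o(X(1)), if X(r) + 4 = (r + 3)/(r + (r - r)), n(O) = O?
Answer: 12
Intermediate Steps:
X(r) = -4 + (3 + r)/r (X(r) = -4 + (r + 3)/(r + (r - r)) = -4 + (3 + r)/(r + 0) = -4 + (3 + r)/r)
m(-9) + n(-10)*o(X(1)) = 12 - 70*(-3 + 3/1) = 12 - 70*(-3 + 3*1) = 12 - 70*(-3 + 3) = 12 - 70*0 = 12 - 10*0 = 12 + 0 = 12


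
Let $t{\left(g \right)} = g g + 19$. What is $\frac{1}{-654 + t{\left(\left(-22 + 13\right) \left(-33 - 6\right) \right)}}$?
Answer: $\frac{1}{122566} \approx 8.1589 \cdot 10^{-6}$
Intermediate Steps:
$t{\left(g \right)} = 19 + g^{2}$ ($t{\left(g \right)} = g^{2} + 19 = 19 + g^{2}$)
$\frac{1}{-654 + t{\left(\left(-22 + 13\right) \left(-33 - 6\right) \right)}} = \frac{1}{-654 + \left(19 + \left(\left(-22 + 13\right) \left(-33 - 6\right)\right)^{2}\right)} = \frac{1}{-654 + \left(19 + \left(\left(-9\right) \left(-39\right)\right)^{2}\right)} = \frac{1}{-654 + \left(19 + 351^{2}\right)} = \frac{1}{-654 + \left(19 + 123201\right)} = \frac{1}{-654 + 123220} = \frac{1}{122566}$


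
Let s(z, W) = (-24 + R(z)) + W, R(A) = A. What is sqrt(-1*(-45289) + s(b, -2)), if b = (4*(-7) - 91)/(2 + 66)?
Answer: sqrt(181045)/2 ≈ 212.75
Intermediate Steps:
b = -7/4 (b = (-28 - 91)/68 = -119*1/68 = -7/4 ≈ -1.7500)
s(z, W) = -24 + W + z (s(z, W) = (-24 + z) + W = -24 + W + z)
sqrt(-1*(-45289) + s(b, -2)) = sqrt(-1*(-45289) + (-24 - 2 - 7/4)) = sqrt(45289 - 111/4) = sqrt(181045/4) = sqrt(181045)/2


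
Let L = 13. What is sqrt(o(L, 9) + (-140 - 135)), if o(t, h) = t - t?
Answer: 5*I*sqrt(11) ≈ 16.583*I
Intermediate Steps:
o(t, h) = 0
sqrt(o(L, 9) + (-140 - 135)) = sqrt(0 + (-140 - 135)) = sqrt(0 - 275) = sqrt(-275) = 5*I*sqrt(11)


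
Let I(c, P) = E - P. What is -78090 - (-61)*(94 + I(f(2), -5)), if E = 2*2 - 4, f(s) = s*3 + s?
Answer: -72051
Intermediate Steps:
f(s) = 4*s (f(s) = 3*s + s = 4*s)
E = 0 (E = 4 - 4 = 0)
I(c, P) = -P (I(c, P) = 0 - P = -P)
-78090 - (-61)*(94 + I(f(2), -5)) = -78090 - (-61)*(94 - 1*(-5)) = -78090 - (-61)*(94 + 5) = -78090 - (-61)*99 = -78090 - 1*(-6039) = -78090 + 6039 = -72051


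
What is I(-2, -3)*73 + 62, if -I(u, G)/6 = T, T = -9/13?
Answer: 4748/13 ≈ 365.23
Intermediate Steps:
T = -9/13 (T = -9*1/13 = -9/13 ≈ -0.69231)
I(u, G) = 54/13 (I(u, G) = -6*(-9/13) = 54/13)
I(-2, -3)*73 + 62 = (54/13)*73 + 62 = 3942/13 + 62 = 4748/13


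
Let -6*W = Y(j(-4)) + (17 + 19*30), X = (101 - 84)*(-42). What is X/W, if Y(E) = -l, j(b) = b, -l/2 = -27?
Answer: 4284/533 ≈ 8.0375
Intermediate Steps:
l = 54 (l = -2*(-27) = 54)
Y(E) = -54 (Y(E) = -1*54 = -54)
X = -714 (X = 17*(-42) = -714)
W = -533/6 (W = -(-54 + (17 + 19*30))/6 = -(-54 + (17 + 570))/6 = -(-54 + 587)/6 = -1/6*533 = -533/6 ≈ -88.833)
X/W = -714/(-533/6) = -714*(-6/533) = 4284/533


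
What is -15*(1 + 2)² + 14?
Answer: -121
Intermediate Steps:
-15*(1 + 2)² + 14 = -15*3² + 14 = -15*9 + 14 = -135 + 14 = -121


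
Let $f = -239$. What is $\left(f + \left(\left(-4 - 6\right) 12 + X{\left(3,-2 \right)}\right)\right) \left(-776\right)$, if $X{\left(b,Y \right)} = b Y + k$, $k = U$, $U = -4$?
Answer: $286344$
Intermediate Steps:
$k = -4$
$X{\left(b,Y \right)} = -4 + Y b$ ($X{\left(b,Y \right)} = b Y - 4 = Y b - 4 = -4 + Y b$)
$\left(f + \left(\left(-4 - 6\right) 12 + X{\left(3,-2 \right)}\right)\right) \left(-776\right) = \left(-239 + \left(\left(-4 - 6\right) 12 - 10\right)\right) \left(-776\right) = \left(-239 - 130\right) \left(-776\right) = \left(-369\right) \left(-776\right) = 286344$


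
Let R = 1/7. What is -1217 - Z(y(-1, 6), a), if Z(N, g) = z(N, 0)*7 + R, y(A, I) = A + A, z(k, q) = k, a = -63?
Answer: -8422/7 ≈ -1203.1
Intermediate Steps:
y(A, I) = 2*A
R = ⅐ ≈ 0.14286
Z(N, g) = ⅐ + 7*N (Z(N, g) = N*7 + ⅐ = 7*N + ⅐ = ⅐ + 7*N)
-1217 - Z(y(-1, 6), a) = -1217 - (⅐ + 7*(2*(-1))) = -1217 - (⅐ + 7*(-2)) = -1217 - (⅐ - 14) = -1217 - 1*(-97/7) = -1217 + 97/7 = -8422/7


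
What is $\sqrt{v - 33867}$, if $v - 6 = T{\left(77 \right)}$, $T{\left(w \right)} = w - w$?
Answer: $i \sqrt{33861} \approx 184.01 i$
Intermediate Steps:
$T{\left(w \right)} = 0$
$v = 6$ ($v = 6 + 0 = 6$)
$\sqrt{v - 33867} = \sqrt{6 - 33867} = \sqrt{-33861} = i \sqrt{33861}$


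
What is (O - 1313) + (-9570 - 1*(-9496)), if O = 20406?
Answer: 19019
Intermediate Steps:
(O - 1313) + (-9570 - 1*(-9496)) = (20406 - 1313) + (-9570 - 1*(-9496)) = 19093 + (-9570 + 9496) = 19093 - 74 = 19019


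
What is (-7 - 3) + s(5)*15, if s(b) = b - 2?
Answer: 35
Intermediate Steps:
s(b) = -2 + b
(-7 - 3) + s(5)*15 = (-7 - 3) + (-2 + 5)*15 = -10 + 3*15 = -10 + 45 = 35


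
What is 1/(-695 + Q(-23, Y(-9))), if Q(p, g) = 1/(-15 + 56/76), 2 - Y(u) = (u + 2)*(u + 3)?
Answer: -271/188364 ≈ -0.0014387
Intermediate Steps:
Y(u) = 2 - (2 + u)*(3 + u) (Y(u) = 2 - (u + 2)*(u + 3) = 2 - (2 + u)*(3 + u))
Q(p, g) = -19/271 (Q(p, g) = 1/(-15 + 56*(1/76)) = 1/(-15 + 14/19) = 1/(-271/19) = -19/271)
1/(-695 + Q(-23, Y(-9))) = 1/(-695 - 19/271) = 1/(-188364/271) = -271/188364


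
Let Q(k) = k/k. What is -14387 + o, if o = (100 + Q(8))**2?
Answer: -4186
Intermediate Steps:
Q(k) = 1
o = 10201 (o = (100 + 1)**2 = 101**2 = 10201)
-14387 + o = -14387 + 10201 = -4186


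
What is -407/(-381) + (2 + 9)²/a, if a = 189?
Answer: 41008/24003 ≈ 1.7085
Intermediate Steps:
-407/(-381) + (2 + 9)²/a = -407/(-381) + (2 + 9)²/189 = -407*(-1/381) + 11²*(1/189) = 407/381 + 121*(1/189) = 407/381 + 121/189 = 41008/24003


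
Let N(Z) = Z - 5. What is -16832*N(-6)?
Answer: 185152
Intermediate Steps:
N(Z) = -5 + Z
-16832*N(-6) = -16832*(-5 - 6) = -16832*(-11) = 185152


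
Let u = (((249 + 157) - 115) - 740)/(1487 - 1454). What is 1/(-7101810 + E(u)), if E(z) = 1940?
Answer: -1/7099870 ≈ -1.4085e-7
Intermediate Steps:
u = -449/33 (u = ((406 - 115) - 740)/33 = (291 - 740)*(1/33) = -449*1/33 = -449/33 ≈ -13.606)
1/(-7101810 + E(u)) = 1/(-7101810 + 1940) = 1/(-7099870) = -1/7099870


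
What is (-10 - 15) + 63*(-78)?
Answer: -4939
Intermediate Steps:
(-10 - 15) + 63*(-78) = -25 - 4914 = -4939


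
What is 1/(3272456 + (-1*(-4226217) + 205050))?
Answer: 1/7703723 ≈ 1.2981e-7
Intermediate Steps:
1/(3272456 + (-1*(-4226217) + 205050)) = 1/(3272456 + (4226217 + 205050)) = 1/(3272456 + 4431267) = 1/7703723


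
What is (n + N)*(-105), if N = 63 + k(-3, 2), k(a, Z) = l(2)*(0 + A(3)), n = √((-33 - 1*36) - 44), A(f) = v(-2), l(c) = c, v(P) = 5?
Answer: -7665 - 105*I*√113 ≈ -7665.0 - 1116.2*I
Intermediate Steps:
A(f) = 5
n = I*√113 (n = √((-33 - 36) - 44) = √(-69 - 44) = √(-113) = I*√113 ≈ 10.63*I)
k(a, Z) = 10 (k(a, Z) = 2*(0 + 5) = 2*5 = 10)
N = 73 (N = 63 + 10 = 73)
(n + N)*(-105) = (I*√113 + 73)*(-105) = (73 + I*√113)*(-105) = -7665 - 105*I*√113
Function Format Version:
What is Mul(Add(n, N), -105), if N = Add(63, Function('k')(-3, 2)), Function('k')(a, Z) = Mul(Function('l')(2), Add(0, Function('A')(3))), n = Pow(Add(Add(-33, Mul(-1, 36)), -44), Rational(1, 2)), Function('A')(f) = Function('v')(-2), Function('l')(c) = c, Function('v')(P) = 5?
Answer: Add(-7665, Mul(-105, I, Pow(113, Rational(1, 2)))) ≈ Add(-7665.0, Mul(-1116.2, I))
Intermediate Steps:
Function('A')(f) = 5
n = Mul(I, Pow(113, Rational(1, 2))) (n = Pow(Add(Add(-33, -36), -44), Rational(1, 2)) = Pow(Add(-69, -44), Rational(1, 2)) = Pow(-113, Rational(1, 2)) = Mul(I, Pow(113, Rational(1, 2))) ≈ Mul(10.630, I))
Function('k')(a, Z) = 10 (Function('k')(a, Z) = Mul(2, Add(0, 5)) = Mul(2, 5) = 10)
N = 73 (N = Add(63, 10) = 73)
Mul(Add(n, N), -105) = Mul(Add(Mul(I, Pow(113, Rational(1, 2))), 73), -105) = Mul(Add(73, Mul(I, Pow(113, Rational(1, 2)))), -105) = Add(-7665, Mul(-105, I, Pow(113, Rational(1, 2))))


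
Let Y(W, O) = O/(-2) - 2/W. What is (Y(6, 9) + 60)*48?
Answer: 2648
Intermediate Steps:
Y(W, O) = -2/W - O/2 (Y(W, O) = O*(-½) - 2/W = -O/2 - 2/W = -2/W - O/2)
(Y(6, 9) + 60)*48 = ((-2/6 - ½*9) + 60)*48 = ((-2*⅙ - 9/2) + 60)*48 = ((-⅓ - 9/2) + 60)*48 = (-29/6 + 60)*48 = (331/6)*48 = 2648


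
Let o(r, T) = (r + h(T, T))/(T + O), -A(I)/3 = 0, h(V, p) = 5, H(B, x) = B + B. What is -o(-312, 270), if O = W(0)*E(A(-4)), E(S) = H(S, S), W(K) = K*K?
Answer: 307/270 ≈ 1.1370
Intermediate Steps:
H(B, x) = 2*B
W(K) = K²
A(I) = 0 (A(I) = -3*0 = 0)
E(S) = 2*S
O = 0 (O = 0²*(2*0) = 0*0 = 0)
o(r, T) = (5 + r)/T (o(r, T) = (r + 5)/(T + 0) = (5 + r)/T)
-o(-312, 270) = -(5 - 312)/270 = -(-307)/270 = -1*(-307/270) = 307/270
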